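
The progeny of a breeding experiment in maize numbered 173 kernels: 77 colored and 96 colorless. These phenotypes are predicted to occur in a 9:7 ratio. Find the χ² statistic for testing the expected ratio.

Total ratio parts = 16. Expected numbers out of 173:
  colored: 173 × 9/16 = 97.3125
  colorless: 173 × 7/16 = 75.6875
χ² = Σ (O − E)² / E
  colored: (77 − 97.3125)² / 97.3125 = 4.2399
  colorless: (96 − 75.6875)² / 75.6875 = 5.4513
χ² = 4.2399 + 5.4513 = 9.6912 ≈ 9.691

9.691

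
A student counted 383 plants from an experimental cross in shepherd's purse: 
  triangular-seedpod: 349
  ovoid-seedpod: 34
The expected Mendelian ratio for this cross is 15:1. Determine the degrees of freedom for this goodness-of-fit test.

A goodness-of-fit test with 2 phenotype classes has df = 2 − 1 = 1.

1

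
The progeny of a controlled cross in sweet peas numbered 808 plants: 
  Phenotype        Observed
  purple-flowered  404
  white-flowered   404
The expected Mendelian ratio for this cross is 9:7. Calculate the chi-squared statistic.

Under the 9:7 hypothesis (Σ ratio = 16, N = 808):
  purple-flowered: 808 × 9/16 = 454.5
  white-flowered: 808 × 7/16 = 353.5
χ² = Σ (O − E)² / E
  purple-flowered: (404 − 454.5)² / 454.5 = 5.6111
  white-flowered: (404 − 353.5)² / 353.5 = 7.2143
χ² = 5.6111 + 7.2143 = 12.8254 ≈ 12.825

12.825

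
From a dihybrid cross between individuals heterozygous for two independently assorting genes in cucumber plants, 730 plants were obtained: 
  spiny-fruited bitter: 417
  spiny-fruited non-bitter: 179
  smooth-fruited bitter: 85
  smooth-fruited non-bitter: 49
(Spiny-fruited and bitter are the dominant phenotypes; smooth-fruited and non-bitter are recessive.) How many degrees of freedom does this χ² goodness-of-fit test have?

3

A dihybrid F₂ with independent assortment and complete dominance at both loci gives a 9:3:3:1 phenotypic ratio.
A goodness-of-fit test with 4 phenotype classes has df = 4 − 1 = 3.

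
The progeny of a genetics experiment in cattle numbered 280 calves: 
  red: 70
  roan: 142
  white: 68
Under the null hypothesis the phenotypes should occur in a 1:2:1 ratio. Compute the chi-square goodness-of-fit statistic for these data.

0.086

Under the 1:2:1 hypothesis (Σ ratio = 4, N = 280):
  red: 280 × 1/4 = 70
  roan: 280 × 2/4 = 140
  white: 280 × 1/4 = 70
χ² = Σ (O − E)² / E
  red: (70 − 70)² / 70 = 0.0000
  roan: (142 − 140)² / 140 = 0.0286
  white: (68 − 70)² / 70 = 0.0571
χ² = 0.0000 + 0.0286 + 0.0571 = 0.0857 ≈ 0.086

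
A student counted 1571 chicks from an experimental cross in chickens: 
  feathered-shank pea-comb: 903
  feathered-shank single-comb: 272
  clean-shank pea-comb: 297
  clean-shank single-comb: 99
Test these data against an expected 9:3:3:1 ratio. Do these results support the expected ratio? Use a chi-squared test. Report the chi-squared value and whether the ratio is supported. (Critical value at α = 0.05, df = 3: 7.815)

2.177; consistent

The 9:3:3:1 ratio has 16 parts, so with N = 1571 the expected counts are:
  feathered-shank pea-comb: 1571 × 9/16 = 883.6875
  feathered-shank single-comb: 1571 × 3/16 = 294.5625
  clean-shank pea-comb: 1571 × 3/16 = 294.5625
  clean-shank single-comb: 1571 × 1/16 = 98.1875
χ² = Σ (O − E)² / E
  feathered-shank pea-comb: (903 − 883.6875)² / 883.6875 = 0.4221
  feathered-shank single-comb: (272 − 294.5625)² / 294.5625 = 1.7282
  clean-shank pea-comb: (297 − 294.5625)² / 294.5625 = 0.0202
  clean-shank single-comb: (99 − 98.1875)² / 98.1875 = 0.0067
χ² = 0.4221 + 1.7282 + 0.0202 + 0.0067 = 2.1772 ≈ 2.177
Degrees of freedom = 4 − 1 = 3; critical value at α = 0.05 is 7.815.
Since 2.177 < 7.815, we fail to reject the null hypothesis — the data are consistent with the 9:3:3:1 ratio.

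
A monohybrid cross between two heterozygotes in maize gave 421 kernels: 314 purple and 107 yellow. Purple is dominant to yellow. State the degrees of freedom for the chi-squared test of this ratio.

1

For a monohybrid cross between heterozygotes with complete dominance, the expected phenotypic ratio is 3:1.
A goodness-of-fit test with 2 phenotype classes has df = 2 − 1 = 1.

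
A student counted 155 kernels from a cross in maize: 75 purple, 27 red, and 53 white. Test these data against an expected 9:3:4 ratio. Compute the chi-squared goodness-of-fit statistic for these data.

Total ratio parts = 16. Expected numbers out of 155:
  purple: 155 × 9/16 = 87.1875
  red: 155 × 3/16 = 29.0625
  white: 155 × 4/16 = 38.75
χ² = Σ (O − E)² / E
  purple: (75 − 87.1875)² / 87.1875 = 1.7036
  red: (27 − 29.0625)² / 29.0625 = 0.1464
  white: (53 − 38.75)² / 38.75 = 5.2403
χ² = 1.7036 + 0.1464 + 5.2403 = 7.0903 ≈ 7.090

7.090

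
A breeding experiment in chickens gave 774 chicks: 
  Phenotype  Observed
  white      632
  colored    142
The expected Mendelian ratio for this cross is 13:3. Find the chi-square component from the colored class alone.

0.067

Under the 13:3 hypothesis (Σ ratio = 16, N = 774):
  white: 774 × 13/16 = 628.875
  colored: 774 × 3/16 = 145.125
Contribution of colored: (142 − 145.125)² / 145.125 = 0.0673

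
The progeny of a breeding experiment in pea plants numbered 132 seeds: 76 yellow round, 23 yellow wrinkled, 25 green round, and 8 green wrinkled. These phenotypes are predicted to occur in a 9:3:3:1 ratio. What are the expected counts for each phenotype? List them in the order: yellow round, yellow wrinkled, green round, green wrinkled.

The 9:3:3:1 ratio has 16 parts, so with N = 132 the expected counts are:
  yellow round: 132 × 9/16 = 74.25
  yellow wrinkled: 132 × 3/16 = 24.75
  green round: 132 × 3/16 = 24.75
  green wrinkled: 132 × 1/16 = 8.25

74.25, 24.75, 24.75, 8.25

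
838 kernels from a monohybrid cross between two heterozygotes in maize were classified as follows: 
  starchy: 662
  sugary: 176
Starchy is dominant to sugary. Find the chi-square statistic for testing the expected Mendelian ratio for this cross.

For a monohybrid cross between heterozygotes with complete dominance, the expected phenotypic ratio is 3:1.
Total ratio parts = 4. Expected numbers out of 838:
  starchy: 838 × 3/4 = 628.5
  sugary: 838 × 1/4 = 209.5
χ² = Σ (O − E)² / E
  starchy: (662 − 628.5)² / 628.5 = 1.7856
  sugary: (176 − 209.5)² / 209.5 = 5.3568
χ² = 1.7856 + 5.3568 = 7.1424 ≈ 7.142

7.142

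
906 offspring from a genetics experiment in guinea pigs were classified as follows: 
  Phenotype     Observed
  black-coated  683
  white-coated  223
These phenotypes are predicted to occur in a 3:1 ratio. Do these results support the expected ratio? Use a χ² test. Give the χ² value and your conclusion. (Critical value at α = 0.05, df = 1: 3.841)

0.072; consistent

The 3:1 ratio has 4 parts, so with N = 906 the expected counts are:
  black-coated: 906 × 3/4 = 679.5
  white-coated: 906 × 1/4 = 226.5
χ² = Σ (O − E)² / E
  black-coated: (683 − 679.5)² / 679.5 = 0.0180
  white-coated: (223 − 226.5)² / 226.5 = 0.0541
χ² = 0.0180 + 0.0541 = 0.0721 ≈ 0.072
Degrees of freedom = 2 − 1 = 1; critical value at α = 0.05 is 3.841.
Since 0.072 < 3.841, we fail to reject the null hypothesis — the data are consistent with the 3:1 ratio.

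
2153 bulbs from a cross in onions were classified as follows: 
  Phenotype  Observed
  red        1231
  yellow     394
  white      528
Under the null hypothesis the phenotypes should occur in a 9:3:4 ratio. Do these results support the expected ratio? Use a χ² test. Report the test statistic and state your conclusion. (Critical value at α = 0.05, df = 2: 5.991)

0.756; consistent

The 9:3:4 ratio has 16 parts, so with N = 2153 the expected counts are:
  red: 2153 × 9/16 = 1211.0625
  yellow: 2153 × 3/16 = 403.6875
  white: 2153 × 4/16 = 538.25
χ² = Σ (O − E)² / E
  red: (1231 − 1211.0625)² / 1211.0625 = 0.3282
  yellow: (394 − 403.6875)² / 403.6875 = 0.2325
  white: (528 − 538.25)² / 538.25 = 0.1952
χ² = 0.3282 + 0.2325 + 0.1952 = 0.7559 ≈ 0.756
Degrees of freedom = 3 − 1 = 2; critical value at α = 0.05 is 5.991.
Since 0.756 < 5.991, we fail to reject the null hypothesis — the data are consistent with the 9:3:4 ratio.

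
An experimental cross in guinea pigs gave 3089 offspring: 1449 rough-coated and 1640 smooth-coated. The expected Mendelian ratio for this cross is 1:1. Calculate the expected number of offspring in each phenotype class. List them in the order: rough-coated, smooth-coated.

Under the 1:1 hypothesis (Σ ratio = 2, N = 3089):
  rough-coated: 3089 × 1/2 = 1544.5
  smooth-coated: 3089 × 1/2 = 1544.5

1544.5, 1544.5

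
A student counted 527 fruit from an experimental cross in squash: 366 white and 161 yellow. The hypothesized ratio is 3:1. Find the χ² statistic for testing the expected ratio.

8.658

Expected counts for N = 527 under a 3:1 ratio (total parts = 4):
  white: 527 × 3/4 = 395.25
  yellow: 527 × 1/4 = 131.75
χ² = Σ (O − E)² / E
  white: (366 − 395.25)² / 395.25 = 2.1646
  yellow: (161 − 131.75)² / 131.75 = 6.4938
χ² = 2.1646 + 6.4938 = 8.6584 ≈ 8.658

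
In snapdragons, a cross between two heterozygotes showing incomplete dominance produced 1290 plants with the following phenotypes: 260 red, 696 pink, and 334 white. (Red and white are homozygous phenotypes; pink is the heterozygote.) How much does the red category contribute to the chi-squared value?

With incomplete dominance, a heterozygote × heterozygote cross gives a 1:2:1 phenotypic ratio.
Expected counts for N = 1290 under a 1:2:1 ratio (total parts = 4):
  red: 1290 × 1/4 = 322.5
  pink: 1290 × 2/4 = 645
  white: 1290 × 1/4 = 322.5
Contribution of red: (260 − 322.5)² / 322.5 = 12.1124

12.112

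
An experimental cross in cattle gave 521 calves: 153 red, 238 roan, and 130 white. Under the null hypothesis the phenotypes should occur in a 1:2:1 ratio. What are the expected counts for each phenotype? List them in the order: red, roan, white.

130.25, 260.5, 130.25

Under the 1:2:1 hypothesis (Σ ratio = 4, N = 521):
  red: 521 × 1/4 = 130.25
  roan: 521 × 2/4 = 260.5
  white: 521 × 1/4 = 130.25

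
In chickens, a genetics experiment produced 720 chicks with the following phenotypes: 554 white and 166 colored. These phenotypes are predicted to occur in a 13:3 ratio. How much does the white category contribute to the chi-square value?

1.643

Total ratio parts = 16. Expected numbers out of 720:
  white: 720 × 13/16 = 585
  colored: 720 × 3/16 = 135
Contribution of white: (554 − 585)² / 585 = 1.6427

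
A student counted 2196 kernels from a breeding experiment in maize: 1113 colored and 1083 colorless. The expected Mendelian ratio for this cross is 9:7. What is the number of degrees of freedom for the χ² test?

A goodness-of-fit test with 2 phenotype classes has df = 2 − 1 = 1.

1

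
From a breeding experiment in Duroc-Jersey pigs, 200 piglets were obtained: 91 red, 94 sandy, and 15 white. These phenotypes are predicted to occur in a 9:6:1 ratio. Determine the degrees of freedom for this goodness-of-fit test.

2

A goodness-of-fit test with 3 phenotype classes has df = 3 − 1 = 2.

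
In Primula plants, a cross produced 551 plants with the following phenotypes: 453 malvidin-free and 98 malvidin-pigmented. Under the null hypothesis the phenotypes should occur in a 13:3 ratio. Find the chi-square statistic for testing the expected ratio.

0.336

Expected counts for N = 551 under a 13:3 ratio (total parts = 16):
  malvidin-free: 551 × 13/16 = 447.6875
  malvidin-pigmented: 551 × 3/16 = 103.3125
χ² = Σ (O − E)² / E
  malvidin-free: (453 − 447.6875)² / 447.6875 = 0.0630
  malvidin-pigmented: (98 − 103.3125)² / 103.3125 = 0.2732
χ² = 0.0630 + 0.2732 = 0.3362 ≈ 0.336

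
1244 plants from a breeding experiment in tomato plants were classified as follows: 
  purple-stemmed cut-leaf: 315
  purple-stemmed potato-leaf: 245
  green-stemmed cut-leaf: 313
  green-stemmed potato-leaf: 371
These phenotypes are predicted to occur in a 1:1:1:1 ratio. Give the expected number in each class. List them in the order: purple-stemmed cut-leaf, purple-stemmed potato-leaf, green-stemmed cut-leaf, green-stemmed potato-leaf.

Total ratio parts = 4. Expected numbers out of 1244:
  purple-stemmed cut-leaf: 1244 × 1/4 = 311
  purple-stemmed potato-leaf: 1244 × 1/4 = 311
  green-stemmed cut-leaf: 1244 × 1/4 = 311
  green-stemmed potato-leaf: 1244 × 1/4 = 311

311, 311, 311, 311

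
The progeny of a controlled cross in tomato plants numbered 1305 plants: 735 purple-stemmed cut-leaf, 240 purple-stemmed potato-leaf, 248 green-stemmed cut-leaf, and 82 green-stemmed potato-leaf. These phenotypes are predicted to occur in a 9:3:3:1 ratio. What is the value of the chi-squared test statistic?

Expected counts for N = 1305 under a 9:3:3:1 ratio (total parts = 16):
  purple-stemmed cut-leaf: 1305 × 9/16 = 734.0625
  purple-stemmed potato-leaf: 1305 × 3/16 = 244.6875
  green-stemmed cut-leaf: 1305 × 3/16 = 244.6875
  green-stemmed potato-leaf: 1305 × 1/16 = 81.5625
χ² = Σ (O − E)² / E
  purple-stemmed cut-leaf: (735 − 734.0625)² / 734.0625 = 0.0012
  purple-stemmed potato-leaf: (240 − 244.6875)² / 244.6875 = 0.0898
  green-stemmed cut-leaf: (248 − 244.6875)² / 244.6875 = 0.0448
  green-stemmed potato-leaf: (82 − 81.5625)² / 81.5625 = 0.0023
χ² = 0.0012 + 0.0898 + 0.0448 + 0.0023 = 0.1381 ≈ 0.138

0.138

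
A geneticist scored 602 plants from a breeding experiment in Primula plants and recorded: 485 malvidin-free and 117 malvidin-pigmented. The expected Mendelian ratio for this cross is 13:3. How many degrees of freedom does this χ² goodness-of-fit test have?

1

A goodness-of-fit test with 2 phenotype classes has df = 2 − 1 = 1.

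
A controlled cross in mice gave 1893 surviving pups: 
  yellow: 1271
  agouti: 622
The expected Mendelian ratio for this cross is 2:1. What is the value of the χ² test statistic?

The 2:1 ratio has 3 parts, so with N = 1893 the expected counts are:
  yellow: 1893 × 2/3 = 1262
  agouti: 1893 × 1/3 = 631
χ² = Σ (O − E)² / E
  yellow: (1271 − 1262)² / 1262 = 0.0642
  agouti: (622 − 631)² / 631 = 0.1284
χ² = 0.0642 + 0.1284 = 0.1926 ≈ 0.193

0.193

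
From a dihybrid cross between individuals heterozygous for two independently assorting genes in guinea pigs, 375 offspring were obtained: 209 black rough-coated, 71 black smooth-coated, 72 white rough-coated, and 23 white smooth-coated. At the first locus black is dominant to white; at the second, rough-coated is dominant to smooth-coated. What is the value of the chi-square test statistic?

0.073

A dihybrid F₂ with independent assortment and complete dominance at both loci gives a 9:3:3:1 phenotypic ratio.
Under the 9:3:3:1 hypothesis (Σ ratio = 16, N = 375):
  black rough-coated: 375 × 9/16 = 210.9375
  black smooth-coated: 375 × 3/16 = 70.3125
  white rough-coated: 375 × 3/16 = 70.3125
  white smooth-coated: 375 × 1/16 = 23.4375
χ² = Σ (O − E)² / E
  black rough-coated: (209 − 210.9375)² / 210.9375 = 0.0178
  black smooth-coated: (71 − 70.3125)² / 70.3125 = 0.0067
  white rough-coated: (72 − 70.3125)² / 70.3125 = 0.0405
  white smooth-coated: (23 − 23.4375)² / 23.4375 = 0.0082
χ² = 0.0178 + 0.0067 + 0.0405 + 0.0082 = 0.0732 ≈ 0.073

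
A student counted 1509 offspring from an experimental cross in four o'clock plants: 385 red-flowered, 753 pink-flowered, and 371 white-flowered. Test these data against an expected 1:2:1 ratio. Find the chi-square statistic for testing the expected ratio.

Expected counts for N = 1509 under a 1:2:1 ratio (total parts = 4):
  red-flowered: 1509 × 1/4 = 377.25
  pink-flowered: 1509 × 2/4 = 754.5
  white-flowered: 1509 × 1/4 = 377.25
χ² = Σ (O − E)² / E
  red-flowered: (385 − 377.25)² / 377.25 = 0.1592
  pink-flowered: (753 − 754.5)² / 754.5 = 0.0030
  white-flowered: (371 − 377.25)² / 377.25 = 0.1035
χ² = 0.1592 + 0.0030 + 0.1035 = 0.2657 ≈ 0.266

0.266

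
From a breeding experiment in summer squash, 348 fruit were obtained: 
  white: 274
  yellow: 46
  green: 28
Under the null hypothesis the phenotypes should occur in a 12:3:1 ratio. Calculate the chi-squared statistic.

8.123

Expected counts for N = 348 under a 12:3:1 ratio (total parts = 16):
  white: 348 × 12/16 = 261
  yellow: 348 × 3/16 = 65.25
  green: 348 × 1/16 = 21.75
χ² = Σ (O − E)² / E
  white: (274 − 261)² / 261 = 0.6475
  yellow: (46 − 65.25)² / 65.25 = 5.6791
  green: (28 − 21.75)² / 21.75 = 1.7960
χ² = 0.6475 + 5.6791 + 1.7960 = 8.1226 ≈ 8.123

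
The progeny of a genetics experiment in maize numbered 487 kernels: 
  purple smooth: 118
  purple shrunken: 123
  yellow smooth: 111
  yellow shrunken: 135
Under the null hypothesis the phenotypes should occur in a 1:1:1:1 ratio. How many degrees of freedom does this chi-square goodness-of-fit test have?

3

A goodness-of-fit test with 4 phenotype classes has df = 4 − 1 = 3.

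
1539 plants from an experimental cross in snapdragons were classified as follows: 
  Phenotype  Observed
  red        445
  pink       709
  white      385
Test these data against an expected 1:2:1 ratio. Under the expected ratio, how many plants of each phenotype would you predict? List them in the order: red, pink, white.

384.75, 769.5, 384.75

Expected counts for N = 1539 under a 1:2:1 ratio (total parts = 4):
  red: 1539 × 1/4 = 384.75
  pink: 1539 × 2/4 = 769.5
  white: 1539 × 1/4 = 384.75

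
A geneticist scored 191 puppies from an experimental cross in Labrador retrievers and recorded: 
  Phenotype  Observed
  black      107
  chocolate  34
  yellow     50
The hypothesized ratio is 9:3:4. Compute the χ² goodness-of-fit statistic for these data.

0.200

Under the 9:3:4 hypothesis (Σ ratio = 16, N = 191):
  black: 191 × 9/16 = 107.4375
  chocolate: 191 × 3/16 = 35.8125
  yellow: 191 × 4/16 = 47.75
χ² = Σ (O − E)² / E
  black: (107 − 107.4375)² / 107.4375 = 0.0018
  chocolate: (34 − 35.8125)² / 35.8125 = 0.0917
  yellow: (50 − 47.75)² / 47.75 = 0.1060
χ² = 0.0018 + 0.0917 + 0.1060 = 0.1995 ≈ 0.200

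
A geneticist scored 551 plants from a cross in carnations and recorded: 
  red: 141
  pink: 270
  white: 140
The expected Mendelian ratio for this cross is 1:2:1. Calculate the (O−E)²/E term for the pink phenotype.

Total ratio parts = 4. Expected numbers out of 551:
  red: 551 × 1/4 = 137.75
  pink: 551 × 2/4 = 275.5
  white: 551 × 1/4 = 137.75
Contribution of pink: (270 − 275.5)² / 275.5 = 0.1098

0.110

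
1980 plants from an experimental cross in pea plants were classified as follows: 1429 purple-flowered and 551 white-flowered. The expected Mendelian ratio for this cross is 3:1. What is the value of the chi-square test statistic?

Under the 3:1 hypothesis (Σ ratio = 4, N = 1980):
  purple-flowered: 1980 × 3/4 = 1485
  white-flowered: 1980 × 1/4 = 495
χ² = Σ (O − E)² / E
  purple-flowered: (1429 − 1485)² / 1485 = 2.1118
  white-flowered: (551 − 495)² / 495 = 6.3354
χ² = 2.1118 + 6.3354 = 8.4472 ≈ 8.447

8.447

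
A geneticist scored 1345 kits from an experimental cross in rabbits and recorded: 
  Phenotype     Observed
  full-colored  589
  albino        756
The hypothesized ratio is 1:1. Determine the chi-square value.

20.735

The 1:1 ratio has 2 parts, so with N = 1345 the expected counts are:
  full-colored: 1345 × 1/2 = 672.5
  albino: 1345 × 1/2 = 672.5
χ² = Σ (O − E)² / E
  full-colored: (589 − 672.5)² / 672.5 = 10.3677
  albino: (756 − 672.5)² / 672.5 = 10.3677
χ² = 10.3677 + 10.3677 = 20.7354 ≈ 20.735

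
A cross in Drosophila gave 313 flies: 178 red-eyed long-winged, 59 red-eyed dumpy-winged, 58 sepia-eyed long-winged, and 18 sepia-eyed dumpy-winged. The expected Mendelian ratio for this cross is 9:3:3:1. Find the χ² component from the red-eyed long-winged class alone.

0.021

Under the 9:3:3:1 hypothesis (Σ ratio = 16, N = 313):
  red-eyed long-winged: 313 × 9/16 = 176.0625
  red-eyed dumpy-winged: 313 × 3/16 = 58.6875
  sepia-eyed long-winged: 313 × 3/16 = 58.6875
  sepia-eyed dumpy-winged: 313 × 1/16 = 19.5625
Contribution of red-eyed long-winged: (178 − 176.0625)² / 176.0625 = 0.0213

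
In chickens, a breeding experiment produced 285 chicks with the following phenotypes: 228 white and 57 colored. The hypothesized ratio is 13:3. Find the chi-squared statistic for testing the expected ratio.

0.292

Total ratio parts = 16. Expected numbers out of 285:
  white: 285 × 13/16 = 231.5625
  colored: 285 × 3/16 = 53.4375
χ² = Σ (O − E)² / E
  white: (228 − 231.5625)² / 231.5625 = 0.0548
  colored: (57 − 53.4375)² / 53.4375 = 0.2375
χ² = 0.0548 + 0.2375 = 0.2923 ≈ 0.292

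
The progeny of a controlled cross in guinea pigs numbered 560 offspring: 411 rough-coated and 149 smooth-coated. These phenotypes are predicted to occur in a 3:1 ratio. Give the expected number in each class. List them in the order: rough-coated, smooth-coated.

The 3:1 ratio has 4 parts, so with N = 560 the expected counts are:
  rough-coated: 560 × 3/4 = 420
  smooth-coated: 560 × 1/4 = 140

420, 140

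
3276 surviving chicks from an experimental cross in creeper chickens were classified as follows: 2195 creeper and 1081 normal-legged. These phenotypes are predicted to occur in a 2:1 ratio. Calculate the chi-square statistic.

0.166

Under the 2:1 hypothesis (Σ ratio = 3, N = 3276):
  creeper: 3276 × 2/3 = 2184
  normal-legged: 3276 × 1/3 = 1092
χ² = Σ (O − E)² / E
  creeper: (2195 − 2184)² / 2184 = 0.0554
  normal-legged: (1081 − 1092)² / 1092 = 0.1108
χ² = 0.0554 + 0.1108 = 0.1662 ≈ 0.166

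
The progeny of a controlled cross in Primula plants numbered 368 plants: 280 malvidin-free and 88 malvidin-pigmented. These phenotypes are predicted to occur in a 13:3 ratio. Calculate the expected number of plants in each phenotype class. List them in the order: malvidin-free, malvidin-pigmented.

299, 69

Total ratio parts = 16. Expected numbers out of 368:
  malvidin-free: 368 × 13/16 = 299
  malvidin-pigmented: 368 × 3/16 = 69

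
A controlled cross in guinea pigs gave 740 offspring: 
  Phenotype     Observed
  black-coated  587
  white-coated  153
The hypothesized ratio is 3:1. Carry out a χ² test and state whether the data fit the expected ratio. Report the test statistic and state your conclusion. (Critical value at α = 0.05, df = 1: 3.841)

Expected counts for N = 740 under a 3:1 ratio (total parts = 4):
  black-coated: 740 × 3/4 = 555
  white-coated: 740 × 1/4 = 185
χ² = Σ (O − E)² / E
  black-coated: (587 − 555)² / 555 = 1.8450
  white-coated: (153 − 185)² / 185 = 5.5351
χ² = 1.8450 + 5.5351 = 7.3801 ≈ 7.380
Degrees of freedom = 2 − 1 = 1; critical value at α = 0.05 is 3.841.
Since 7.380 > 3.841, we reject the null hypothesis — the data do not fit the 3:1 ratio.

7.380; not consistent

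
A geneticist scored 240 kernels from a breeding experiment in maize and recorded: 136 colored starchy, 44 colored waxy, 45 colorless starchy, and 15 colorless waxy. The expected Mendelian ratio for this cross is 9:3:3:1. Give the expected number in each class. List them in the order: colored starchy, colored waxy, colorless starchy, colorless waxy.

Under the 9:3:3:1 hypothesis (Σ ratio = 16, N = 240):
  colored starchy: 240 × 9/16 = 135
  colored waxy: 240 × 3/16 = 45
  colorless starchy: 240 × 3/16 = 45
  colorless waxy: 240 × 1/16 = 15

135, 45, 45, 15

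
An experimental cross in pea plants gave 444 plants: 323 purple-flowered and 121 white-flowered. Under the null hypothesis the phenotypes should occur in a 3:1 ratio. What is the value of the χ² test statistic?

Under the 3:1 hypothesis (Σ ratio = 4, N = 444):
  purple-flowered: 444 × 3/4 = 333
  white-flowered: 444 × 1/4 = 111
χ² = Σ (O − E)² / E
  purple-flowered: (323 − 333)² / 333 = 0.3003
  white-flowered: (121 − 111)² / 111 = 0.9009
χ² = 0.3003 + 0.9009 = 1.2012 ≈ 1.201

1.201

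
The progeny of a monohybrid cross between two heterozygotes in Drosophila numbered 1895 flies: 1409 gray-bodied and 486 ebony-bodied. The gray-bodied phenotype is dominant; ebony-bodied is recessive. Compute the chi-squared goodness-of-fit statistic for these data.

0.422

For a monohybrid cross between heterozygotes with complete dominance, the expected phenotypic ratio is 3:1.
Under the 3:1 hypothesis (Σ ratio = 4, N = 1895):
  gray-bodied: 1895 × 3/4 = 1421.25
  ebony-bodied: 1895 × 1/4 = 473.75
χ² = Σ (O − E)² / E
  gray-bodied: (1409 − 1421.25)² / 1421.25 = 0.1056
  ebony-bodied: (486 − 473.75)² / 473.75 = 0.3168
χ² = 0.1056 + 0.3168 = 0.4224 ≈ 0.422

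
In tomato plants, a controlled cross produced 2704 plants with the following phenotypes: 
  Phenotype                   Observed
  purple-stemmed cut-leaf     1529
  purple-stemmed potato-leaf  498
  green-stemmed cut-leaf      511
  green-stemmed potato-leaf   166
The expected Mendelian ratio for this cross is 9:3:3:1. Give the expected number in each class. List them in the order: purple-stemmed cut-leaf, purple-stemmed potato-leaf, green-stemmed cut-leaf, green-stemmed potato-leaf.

1521, 507, 507, 169

Total ratio parts = 16. Expected numbers out of 2704:
  purple-stemmed cut-leaf: 2704 × 9/16 = 1521
  purple-stemmed potato-leaf: 2704 × 3/16 = 507
  green-stemmed cut-leaf: 2704 × 3/16 = 507
  green-stemmed potato-leaf: 2704 × 1/16 = 169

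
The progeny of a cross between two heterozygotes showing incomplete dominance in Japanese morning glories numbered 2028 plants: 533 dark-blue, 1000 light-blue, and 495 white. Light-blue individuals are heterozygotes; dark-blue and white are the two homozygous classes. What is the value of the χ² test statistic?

1.811

With incomplete dominance, a heterozygote × heterozygote cross gives a 1:2:1 phenotypic ratio.
Under the 1:2:1 hypothesis (Σ ratio = 4, N = 2028):
  dark-blue: 2028 × 1/4 = 507
  light-blue: 2028 × 2/4 = 1014
  white: 2028 × 1/4 = 507
χ² = Σ (O − E)² / E
  dark-blue: (533 − 507)² / 507 = 1.3333
  light-blue: (1000 − 1014)² / 1014 = 0.1933
  white: (495 − 507)² / 507 = 0.2840
χ² = 1.3333 + 0.1933 + 0.2840 = 1.8106 ≈ 1.811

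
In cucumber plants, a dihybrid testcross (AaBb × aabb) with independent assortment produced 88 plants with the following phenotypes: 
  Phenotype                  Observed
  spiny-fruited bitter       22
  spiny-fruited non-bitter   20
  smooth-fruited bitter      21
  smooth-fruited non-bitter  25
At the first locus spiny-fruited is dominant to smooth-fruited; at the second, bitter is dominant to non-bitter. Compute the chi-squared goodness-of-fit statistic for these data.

0.636

A dihybrid testcross with independent assortment gives a 1:1:1:1 ratio.
Expected counts for N = 88 under a 1:1:1:1 ratio (total parts = 4):
  spiny-fruited bitter: 88 × 1/4 = 22
  spiny-fruited non-bitter: 88 × 1/4 = 22
  smooth-fruited bitter: 88 × 1/4 = 22
  smooth-fruited non-bitter: 88 × 1/4 = 22
χ² = Σ (O − E)² / E
  spiny-fruited bitter: (22 − 22)² / 22 = 0.0000
  spiny-fruited non-bitter: (20 − 22)² / 22 = 0.1818
  smooth-fruited bitter: (21 − 22)² / 22 = 0.0455
  smooth-fruited non-bitter: (25 − 22)² / 22 = 0.4091
χ² = 0.0000 + 0.1818 + 0.0455 + 0.4091 = 0.6364 ≈ 0.636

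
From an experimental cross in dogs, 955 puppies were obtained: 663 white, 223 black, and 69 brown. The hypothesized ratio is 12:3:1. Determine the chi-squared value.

Expected counts for N = 955 under a 12:3:1 ratio (total parts = 16):
  white: 955 × 12/16 = 716.25
  black: 955 × 3/16 = 179.0625
  brown: 955 × 1/16 = 59.6875
χ² = Σ (O − E)² / E
  white: (663 − 716.25)² / 716.25 = 3.9589
  black: (223 − 179.0625)² / 179.0625 = 10.7812
  brown: (69 − 59.6875)² / 59.6875 = 1.4529
χ² = 3.9589 + 10.7812 + 1.4529 = 16.193

16.193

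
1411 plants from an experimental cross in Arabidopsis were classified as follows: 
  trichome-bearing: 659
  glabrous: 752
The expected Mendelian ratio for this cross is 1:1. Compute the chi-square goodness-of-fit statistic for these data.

Expected counts for N = 1411 under a 1:1 ratio (total parts = 2):
  trichome-bearing: 1411 × 1/2 = 705.5
  glabrous: 1411 × 1/2 = 705.5
χ² = Σ (O − E)² / E
  trichome-bearing: (659 − 705.5)² / 705.5 = 3.0648
  glabrous: (752 − 705.5)² / 705.5 = 3.0648
χ² = 3.0648 + 3.0648 = 6.1296 ≈ 6.130

6.130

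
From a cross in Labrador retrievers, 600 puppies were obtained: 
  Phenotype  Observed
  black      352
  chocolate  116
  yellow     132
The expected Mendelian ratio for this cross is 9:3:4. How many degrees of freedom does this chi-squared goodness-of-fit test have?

A goodness-of-fit test with 3 phenotype classes has df = 3 − 1 = 2.

2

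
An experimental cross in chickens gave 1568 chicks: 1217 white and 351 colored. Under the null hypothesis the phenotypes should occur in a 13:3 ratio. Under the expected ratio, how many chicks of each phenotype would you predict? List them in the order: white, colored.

Expected counts for N = 1568 under a 13:3 ratio (total parts = 16):
  white: 1568 × 13/16 = 1274
  colored: 1568 × 3/16 = 294

1274, 294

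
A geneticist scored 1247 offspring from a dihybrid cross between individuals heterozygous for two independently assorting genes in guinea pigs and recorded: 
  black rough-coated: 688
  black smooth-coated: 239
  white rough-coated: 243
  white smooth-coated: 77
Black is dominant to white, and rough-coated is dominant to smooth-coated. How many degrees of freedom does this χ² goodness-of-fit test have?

3

A dihybrid F₂ with independent assortment and complete dominance at both loci gives a 9:3:3:1 phenotypic ratio.
A goodness-of-fit test with 4 phenotype classes has df = 4 − 1 = 3.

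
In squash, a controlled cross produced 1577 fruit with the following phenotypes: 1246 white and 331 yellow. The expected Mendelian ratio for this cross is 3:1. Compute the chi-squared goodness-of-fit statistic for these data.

The 3:1 ratio has 4 parts, so with N = 1577 the expected counts are:
  white: 1577 × 3/4 = 1182.75
  yellow: 1577 × 1/4 = 394.25
χ² = Σ (O − E)² / E
  white: (1246 − 1182.75)² / 1182.75 = 3.3824
  yellow: (331 − 394.25)² / 394.25 = 10.1473
χ² = 3.3824 + 10.1473 = 13.5297 ≈ 13.530

13.530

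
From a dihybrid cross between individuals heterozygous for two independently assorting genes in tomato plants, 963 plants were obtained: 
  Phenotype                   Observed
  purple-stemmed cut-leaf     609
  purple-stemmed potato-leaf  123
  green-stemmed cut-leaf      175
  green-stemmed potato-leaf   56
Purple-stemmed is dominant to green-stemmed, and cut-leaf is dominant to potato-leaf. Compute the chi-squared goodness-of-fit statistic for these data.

27.178

A dihybrid F₂ with independent assortment and complete dominance at both loci gives a 9:3:3:1 phenotypic ratio.
The 9:3:3:1 ratio has 16 parts, so with N = 963 the expected counts are:
  purple-stemmed cut-leaf: 963 × 9/16 = 541.6875
  purple-stemmed potato-leaf: 963 × 3/16 = 180.5625
  green-stemmed cut-leaf: 963 × 3/16 = 180.5625
  green-stemmed potato-leaf: 963 × 1/16 = 60.1875
χ² = Σ (O − E)² / E
  purple-stemmed cut-leaf: (609 − 541.6875)² / 541.6875 = 8.3646
  purple-stemmed potato-leaf: (123 − 180.5625)² / 180.5625 = 18.3507
  green-stemmed cut-leaf: (175 − 180.5625)² / 180.5625 = 0.1714
  green-stemmed potato-leaf: (56 − 60.1875)² / 60.1875 = 0.2913
χ² = 8.3646 + 18.3507 + 0.1714 + 0.2913 = 27.178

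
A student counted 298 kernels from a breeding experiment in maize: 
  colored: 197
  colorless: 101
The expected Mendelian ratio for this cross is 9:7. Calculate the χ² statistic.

Under the 9:7 hypothesis (Σ ratio = 16, N = 298):
  colored: 298 × 9/16 = 167.625
  colorless: 298 × 7/16 = 130.375
χ² = Σ (O − E)² / E
  colored: (197 − 167.625)² / 167.625 = 5.1477
  colorless: (101 − 130.375)² / 130.375 = 6.6185
χ² = 5.1477 + 6.6185 = 11.7662 ≈ 11.766

11.766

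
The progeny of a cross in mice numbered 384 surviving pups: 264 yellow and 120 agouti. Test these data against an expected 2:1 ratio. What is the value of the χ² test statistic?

Expected counts for N = 384 under a 2:1 ratio (total parts = 3):
  yellow: 384 × 2/3 = 256
  agouti: 384 × 1/3 = 128
χ² = Σ (O − E)² / E
  yellow: (264 − 256)² / 256 = 0.2500
  agouti: (120 − 128)² / 128 = 0.5000
χ² = 0.2500 + 0.5000 = 0.750

0.750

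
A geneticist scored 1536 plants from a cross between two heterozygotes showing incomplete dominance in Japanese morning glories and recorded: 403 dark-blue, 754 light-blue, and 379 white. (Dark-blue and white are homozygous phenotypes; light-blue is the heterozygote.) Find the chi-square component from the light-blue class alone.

With incomplete dominance, a heterozygote × heterozygote cross gives a 1:2:1 phenotypic ratio.
The 1:2:1 ratio has 4 parts, so with N = 1536 the expected counts are:
  dark-blue: 1536 × 1/4 = 384
  light-blue: 1536 × 2/4 = 768
  white: 1536 × 1/4 = 384
Contribution of light-blue: (754 − 768)² / 768 = 0.2552

0.255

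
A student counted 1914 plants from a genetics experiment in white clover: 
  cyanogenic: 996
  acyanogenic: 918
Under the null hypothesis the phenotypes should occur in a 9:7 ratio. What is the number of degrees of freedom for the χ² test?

1

A goodness-of-fit test with 2 phenotype classes has df = 2 − 1 = 1.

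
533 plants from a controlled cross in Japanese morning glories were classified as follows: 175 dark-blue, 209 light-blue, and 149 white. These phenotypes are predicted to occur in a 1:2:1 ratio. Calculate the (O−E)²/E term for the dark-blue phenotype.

The 1:2:1 ratio has 4 parts, so with N = 533 the expected counts are:
  dark-blue: 533 × 1/4 = 133.25
  light-blue: 533 × 2/4 = 266.5
  white: 533 × 1/4 = 133.25
Contribution of dark-blue: (175 − 133.25)² / 133.25 = 13.0811

13.081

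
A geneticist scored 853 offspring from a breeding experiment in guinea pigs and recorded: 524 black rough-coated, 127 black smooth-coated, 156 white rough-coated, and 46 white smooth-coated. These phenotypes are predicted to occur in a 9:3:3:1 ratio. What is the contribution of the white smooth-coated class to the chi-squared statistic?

1.003

The 9:3:3:1 ratio has 16 parts, so with N = 853 the expected counts are:
  black rough-coated: 853 × 9/16 = 479.8125
  black smooth-coated: 853 × 3/16 = 159.9375
  white rough-coated: 853 × 3/16 = 159.9375
  white smooth-coated: 853 × 1/16 = 53.3125
Contribution of white smooth-coated: (46 − 53.3125)² / 53.3125 = 1.0030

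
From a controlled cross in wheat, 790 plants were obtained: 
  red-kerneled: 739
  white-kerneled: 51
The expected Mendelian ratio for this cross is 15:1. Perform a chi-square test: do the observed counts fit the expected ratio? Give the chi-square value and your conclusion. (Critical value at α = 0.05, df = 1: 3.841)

0.057; consistent

Total ratio parts = 16. Expected numbers out of 790:
  red-kerneled: 790 × 15/16 = 740.625
  white-kerneled: 790 × 1/16 = 49.375
χ² = Σ (O − E)² / E
  red-kerneled: (739 − 740.625)² / 740.625 = 0.0036
  white-kerneled: (51 − 49.375)² / 49.375 = 0.0535
χ² = 0.0036 + 0.0535 = 0.0571 ≈ 0.057
Degrees of freedom = 2 − 1 = 1; critical value at α = 0.05 is 3.841.
Since 0.057 < 3.841, we fail to reject the null hypothesis — the data are consistent with the 15:1 ratio.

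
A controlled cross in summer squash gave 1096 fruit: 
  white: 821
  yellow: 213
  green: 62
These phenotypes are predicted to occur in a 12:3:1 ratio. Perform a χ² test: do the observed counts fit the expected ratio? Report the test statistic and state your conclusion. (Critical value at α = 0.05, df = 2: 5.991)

Under the 12:3:1 hypothesis (Σ ratio = 16, N = 1096):
  white: 1096 × 12/16 = 822
  yellow: 1096 × 3/16 = 205.5
  green: 1096 × 1/16 = 68.5
χ² = Σ (O − E)² / E
  white: (821 − 822)² / 822 = 0.0012
  yellow: (213 − 205.5)² / 205.5 = 0.2737
  green: (62 − 68.5)² / 68.5 = 0.6168
χ² = 0.0012 + 0.2737 + 0.6168 = 0.8917 ≈ 0.892
Degrees of freedom = 3 − 1 = 2; critical value at α = 0.05 is 5.991.
Since 0.892 < 5.991, we fail to reject the null hypothesis — the data are consistent with the 12:3:1 ratio.

0.892; consistent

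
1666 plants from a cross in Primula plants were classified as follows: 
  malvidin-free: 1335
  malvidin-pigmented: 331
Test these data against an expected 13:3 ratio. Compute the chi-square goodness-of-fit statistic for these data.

1.367

Total ratio parts = 16. Expected numbers out of 1666:
  malvidin-free: 1666 × 13/16 = 1353.625
  malvidin-pigmented: 1666 × 3/16 = 312.375
χ² = Σ (O − E)² / E
  malvidin-free: (1335 − 1353.625)² / 1353.625 = 0.2563
  malvidin-pigmented: (331 − 312.375)² / 312.375 = 1.1105
χ² = 0.2563 + 1.1105 = 1.3668 ≈ 1.367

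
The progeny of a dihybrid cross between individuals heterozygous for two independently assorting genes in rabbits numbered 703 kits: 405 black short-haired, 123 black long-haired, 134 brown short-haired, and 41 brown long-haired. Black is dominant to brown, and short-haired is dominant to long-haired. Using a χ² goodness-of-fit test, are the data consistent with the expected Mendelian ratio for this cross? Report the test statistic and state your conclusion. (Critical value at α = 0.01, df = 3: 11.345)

A dihybrid F₂ with independent assortment and complete dominance at both loci gives a 9:3:3:1 phenotypic ratio.
The 9:3:3:1 ratio has 16 parts, so with N = 703 the expected counts are:
  black short-haired: 703 × 9/16 = 395.4375
  black long-haired: 703 × 3/16 = 131.8125
  brown short-haired: 703 × 3/16 = 131.8125
  brown long-haired: 703 × 1/16 = 43.9375
χ² = Σ (O − E)² / E
  black short-haired: (405 − 395.4375)² / 395.4375 = 0.2312
  black long-haired: (123 − 131.8125)² / 131.8125 = 0.5892
  brown short-haired: (134 − 131.8125)² / 131.8125 = 0.0363
  brown long-haired: (41 − 43.9375)² / 43.9375 = 0.1964
χ² = 0.2312 + 0.5892 + 0.0363 + 0.1964 = 1.0531 ≈ 1.053
Degrees of freedom = 4 − 1 = 3; critical value at α = 0.01 is 11.345.
Since 1.053 < 11.345, we fail to reject the null hypothesis — the data are consistent with the 9:3:3:1 ratio.

1.053; consistent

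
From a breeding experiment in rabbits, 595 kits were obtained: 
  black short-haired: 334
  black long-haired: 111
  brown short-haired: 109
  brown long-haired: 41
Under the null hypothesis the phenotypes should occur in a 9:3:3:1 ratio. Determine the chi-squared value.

The 9:3:3:1 ratio has 16 parts, so with N = 595 the expected counts are:
  black short-haired: 595 × 9/16 = 334.6875
  black long-haired: 595 × 3/16 = 111.5625
  brown short-haired: 595 × 3/16 = 111.5625
  brown long-haired: 595 × 1/16 = 37.1875
χ² = Σ (O − E)² / E
  black short-haired: (334 − 334.6875)² / 334.6875 = 0.0014
  black long-haired: (111 − 111.5625)² / 111.5625 = 0.0028
  brown short-haired: (109 − 111.5625)² / 111.5625 = 0.0589
  brown long-haired: (41 − 37.1875)² / 37.1875 = 0.3909
χ² = 0.0014 + 0.0028 + 0.0589 + 0.3909 = 0.454

0.454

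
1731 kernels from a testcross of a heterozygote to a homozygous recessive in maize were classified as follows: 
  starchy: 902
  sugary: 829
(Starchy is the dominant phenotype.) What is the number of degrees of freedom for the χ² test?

A testcross of a heterozygote (Aa × aa) gives a 1:1 phenotypic ratio.
A goodness-of-fit test with 2 phenotype classes has df = 2 − 1 = 1.

1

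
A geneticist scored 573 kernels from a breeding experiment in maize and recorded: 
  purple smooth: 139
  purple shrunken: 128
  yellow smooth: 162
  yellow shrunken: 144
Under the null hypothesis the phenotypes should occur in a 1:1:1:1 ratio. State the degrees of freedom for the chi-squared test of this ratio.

3

A goodness-of-fit test with 4 phenotype classes has df = 4 − 1 = 3.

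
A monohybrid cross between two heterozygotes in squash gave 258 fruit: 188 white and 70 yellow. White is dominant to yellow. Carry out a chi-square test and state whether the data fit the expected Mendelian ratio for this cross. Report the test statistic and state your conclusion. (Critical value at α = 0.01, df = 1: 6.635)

0.625; consistent

For a monohybrid cross between heterozygotes with complete dominance, the expected phenotypic ratio is 3:1.
The 3:1 ratio has 4 parts, so with N = 258 the expected counts are:
  white: 258 × 3/4 = 193.5
  yellow: 258 × 1/4 = 64.5
χ² = Σ (O − E)² / E
  white: (188 − 193.5)² / 193.5 = 0.1563
  yellow: (70 − 64.5)² / 64.5 = 0.4690
χ² = 0.1563 + 0.4690 = 0.6253 ≈ 0.625
Degrees of freedom = 2 − 1 = 1; critical value at α = 0.01 is 6.635.
Since 0.625 < 6.635, we fail to reject the null hypothesis — the data are consistent with the 3:1 ratio.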